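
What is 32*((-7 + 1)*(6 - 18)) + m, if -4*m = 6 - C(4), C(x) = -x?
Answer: 4603/2 ≈ 2301.5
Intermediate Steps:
m = -5/2 (m = -(6 - (-1)*4)/4 = -(6 - 1*(-4))/4 = -(6 + 4)/4 = -1/4*10 = -5/2 ≈ -2.5000)
32*((-7 + 1)*(6 - 18)) + m = 32*((-7 + 1)*(6 - 18)) - 5/2 = 32*(-6*(-12)) - 5/2 = 32*72 - 5/2 = 2304 - 5/2 = 4603/2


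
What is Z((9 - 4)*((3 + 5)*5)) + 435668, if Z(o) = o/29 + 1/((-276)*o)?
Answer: 697428374371/1600800 ≈ 4.3568e+5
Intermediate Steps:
Z(o) = -1/(276*o) + o/29 (Z(o) = o*(1/29) - 1/(276*o) = o/29 - 1/(276*o) = -1/(276*o) + o/29)
Z((9 - 4)*((3 + 5)*5)) + 435668 = (-1/(5*(3 + 5)*(9 - 4))/276 + ((9 - 4)*((3 + 5)*5))/29) + 435668 = (-1/(276*(5*(8*5))) + (5*(8*5))/29) + 435668 = (-1/(276*(5*40)) + (5*40)/29) + 435668 = (-1/276/200 + (1/29)*200) + 435668 = (-1/276*1/200 + 200/29) + 435668 = (-1/55200 + 200/29) + 435668 = 11039971/1600800 + 435668 = 697428374371/1600800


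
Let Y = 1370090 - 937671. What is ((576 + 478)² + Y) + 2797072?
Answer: 4340407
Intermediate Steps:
Y = 432419
((576 + 478)² + Y) + 2797072 = ((576 + 478)² + 432419) + 2797072 = (1054² + 432419) + 2797072 = (1110916 + 432419) + 2797072 = 1543335 + 2797072 = 4340407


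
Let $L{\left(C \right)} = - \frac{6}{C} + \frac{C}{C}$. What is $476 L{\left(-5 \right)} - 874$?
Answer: $\frac{866}{5} \approx 173.2$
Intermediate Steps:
$L{\left(C \right)} = 1 - \frac{6}{C}$ ($L{\left(C \right)} = - \frac{6}{C} + 1 = 1 - \frac{6}{C}$)
$476 L{\left(-5 \right)} - 874 = 476 \frac{-6 - 5}{-5} - 874 = 476 \left(\left(- \frac{1}{5}\right) \left(-11\right)\right) - 874 = 476 \cdot \frac{11}{5} - 874 = \frac{5236}{5} - 874 = \frac{866}{5}$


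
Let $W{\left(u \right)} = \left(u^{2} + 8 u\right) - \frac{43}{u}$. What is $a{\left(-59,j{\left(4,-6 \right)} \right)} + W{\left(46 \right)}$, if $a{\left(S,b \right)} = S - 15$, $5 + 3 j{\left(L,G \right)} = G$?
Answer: $\frac{110817}{46} \approx 2409.1$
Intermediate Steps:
$j{\left(L,G \right)} = - \frac{5}{3} + \frac{G}{3}$
$a{\left(S,b \right)} = -15 + S$
$W{\left(u \right)} = u^{2} - \frac{43}{u} + 8 u$
$a{\left(-59,j{\left(4,-6 \right)} \right)} + W{\left(46 \right)} = \left(-15 - 59\right) + \frac{-43 + 46^{2} \left(8 + 46\right)}{46} = -74 + \frac{-43 + 2116 \cdot 54}{46} = -74 + \frac{-43 + 114264}{46} = -74 + \frac{1}{46} \cdot 114221 = -74 + \frac{114221}{46} = \frac{110817}{46}$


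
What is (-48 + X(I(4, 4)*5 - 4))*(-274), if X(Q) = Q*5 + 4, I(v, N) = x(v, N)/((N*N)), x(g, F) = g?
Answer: 31647/2 ≈ 15824.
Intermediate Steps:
I(v, N) = v/N² (I(v, N) = v/((N*N)) = v/(N²) = v/N²)
X(Q) = 4 + 5*Q (X(Q) = 5*Q + 4 = 4 + 5*Q)
(-48 + X(I(4, 4)*5 - 4))*(-274) = (-48 + (4 + 5*((4/4²)*5 - 4)))*(-274) = (-48 + (4 + 5*((4*(1/16))*5 - 4)))*(-274) = (-48 + (4 + 5*((¼)*5 - 4)))*(-274) = (-48 + (4 + 5*(5/4 - 4)))*(-274) = (-48 + (4 + 5*(-11/4)))*(-274) = (-48 + (4 - 55/4))*(-274) = (-48 - 39/4)*(-274) = -231/4*(-274) = 31647/2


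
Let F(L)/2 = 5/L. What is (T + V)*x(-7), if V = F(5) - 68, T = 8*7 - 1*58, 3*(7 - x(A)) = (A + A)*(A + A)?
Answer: 11900/3 ≈ 3966.7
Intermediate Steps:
F(L) = 10/L (F(L) = 2*(5/L) = 10/L)
x(A) = 7 - 4*A²/3 (x(A) = 7 - (A + A)*(A + A)/3 = 7 - 2*A*2*A/3 = 7 - 4*A²/3)
T = -2 (T = 56 - 58 = -2)
V = -66 (V = 10/5 - 68 = 10*(⅕) - 68 = 2 - 68 = -66)
(T + V)*x(-7) = (-2 - 66)*(7 - 4/3*(-7)²) = -68*(7 - 4/3*49) = -68*(7 - 196/3) = -68*(-175/3) = 11900/3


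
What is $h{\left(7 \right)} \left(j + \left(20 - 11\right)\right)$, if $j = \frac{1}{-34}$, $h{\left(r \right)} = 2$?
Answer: $\frac{305}{17} \approx 17.941$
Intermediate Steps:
$j = - \frac{1}{34} \approx -0.029412$
$h{\left(7 \right)} \left(j + \left(20 - 11\right)\right) = 2 \left(- \frac{1}{34} + \left(20 - 11\right)\right) = 2 \left(- \frac{1}{34} + 9\right) = 2 \cdot \frac{305}{34} = \frac{305}{17}$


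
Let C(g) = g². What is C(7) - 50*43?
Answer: -2101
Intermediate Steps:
C(7) - 50*43 = 7² - 50*43 = 49 - 2150 = -2101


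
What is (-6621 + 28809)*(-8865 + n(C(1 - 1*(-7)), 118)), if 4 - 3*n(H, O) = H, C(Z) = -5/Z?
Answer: -393324827/2 ≈ -1.9666e+8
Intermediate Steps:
n(H, O) = 4/3 - H/3
(-6621 + 28809)*(-8865 + n(C(1 - 1*(-7)), 118)) = (-6621 + 28809)*(-8865 + (4/3 - (-5)/(3*(1 - 1*(-7))))) = 22188*(-8865 + (4/3 - (-5)/(3*(1 + 7)))) = 22188*(-8865 + (4/3 - (-5)/(3*8))) = 22188*(-8865 + (4/3 - ⅓*(-5/8))) = 22188*(-8865 + (4/3 + 5/24)) = 22188*(-8865 + 37/24) = 22188*(-212723/24) = -393324827/2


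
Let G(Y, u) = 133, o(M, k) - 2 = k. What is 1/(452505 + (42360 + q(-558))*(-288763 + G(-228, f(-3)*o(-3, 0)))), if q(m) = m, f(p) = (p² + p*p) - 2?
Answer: -1/12064858755 ≈ -8.2885e-11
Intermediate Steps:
o(M, k) = 2 + k
f(p) = -2 + 2*p² (f(p) = (p² + p²) - 2 = 2*p² - 2 = -2 + 2*p²)
1/(452505 + (42360 + q(-558))*(-288763 + G(-228, f(-3)*o(-3, 0)))) = 1/(452505 + (42360 - 558)*(-288763 + 133)) = 1/(452505 + 41802*(-288630)) = 1/(452505 - 12065311260) = 1/(-12064858755) = -1/12064858755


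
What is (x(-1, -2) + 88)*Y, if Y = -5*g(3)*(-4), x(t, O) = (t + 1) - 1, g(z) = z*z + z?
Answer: 20880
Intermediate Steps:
g(z) = z + z**2 (g(z) = z**2 + z = z + z**2)
x(t, O) = t (x(t, O) = (1 + t) - 1 = t)
Y = 240 (Y = -15*(1 + 3)*(-4) = -15*4*(-4) = -5*12*(-4) = -60*(-4) = 240)
(x(-1, -2) + 88)*Y = (-1 + 88)*240 = 87*240 = 20880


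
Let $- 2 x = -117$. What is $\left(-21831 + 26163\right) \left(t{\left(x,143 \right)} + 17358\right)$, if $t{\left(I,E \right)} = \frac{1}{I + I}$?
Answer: $\frac{2932600828}{39} \approx 7.5195 \cdot 10^{7}$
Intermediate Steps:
$x = \frac{117}{2}$ ($x = \left(- \frac{1}{2}\right) \left(-117\right) = \frac{117}{2} \approx 58.5$)
$t{\left(I,E \right)} = \frac{1}{2 I}$
$\left(-21831 + 26163\right) \left(t{\left(x,143 \right)} + 17358\right) = \left(-21831 + 26163\right) \left(\frac{1}{2 \cdot \frac{117}{2}} + 17358\right) = 4332 \left(\frac{1}{2} \cdot \frac{2}{117} + 17358\right) = 4332 \left(\frac{1}{117} + 17358\right) = 4332 \cdot \frac{2030887}{117} = \frac{2932600828}{39}$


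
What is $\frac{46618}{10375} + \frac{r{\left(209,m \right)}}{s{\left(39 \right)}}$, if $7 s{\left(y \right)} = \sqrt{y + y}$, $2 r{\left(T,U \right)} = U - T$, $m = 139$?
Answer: $\frac{46618}{10375} - \frac{245 \sqrt{78}}{78} \approx -23.247$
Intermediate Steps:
$r{\left(T,U \right)} = \frac{U}{2} - \frac{T}{2}$ ($r{\left(T,U \right)} = \frac{U - T}{2} = \frac{U}{2} - \frac{T}{2}$)
$s{\left(y \right)} = \frac{\sqrt{2} \sqrt{y}}{7}$ ($s{\left(y \right)} = \frac{\sqrt{y + y}}{7} = \frac{\sqrt{2 y}}{7} = \frac{\sqrt{2} \sqrt{y}}{7}$)
$\frac{46618}{10375} + \frac{r{\left(209,m \right)}}{s{\left(39 \right)}} = \frac{46618}{10375} + \frac{\frac{1}{2} \cdot 139 - \frac{209}{2}}{\frac{1}{7} \sqrt{2} \sqrt{39}} = 46618 \cdot \frac{1}{10375} + \frac{\frac{139}{2} - \frac{209}{2}}{\frac{1}{7} \sqrt{78}} = \frac{46618}{10375} - 35 \frac{7 \sqrt{78}}{78} = \frac{46618}{10375} - \frac{245 \sqrt{78}}{78}$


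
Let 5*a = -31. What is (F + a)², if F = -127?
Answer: 443556/25 ≈ 17742.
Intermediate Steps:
a = -31/5 (a = (⅕)*(-31) = -31/5 ≈ -6.2000)
(F + a)² = (-127 - 31/5)² = (-666/5)² = 443556/25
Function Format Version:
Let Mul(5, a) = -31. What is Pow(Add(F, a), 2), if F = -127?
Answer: Rational(443556, 25) ≈ 17742.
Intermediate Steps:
a = Rational(-31, 5) (a = Mul(Rational(1, 5), -31) = Rational(-31, 5) ≈ -6.2000)
Pow(Add(F, a), 2) = Pow(Add(-127, Rational(-31, 5)), 2) = Pow(Rational(-666, 5), 2) = Rational(443556, 25)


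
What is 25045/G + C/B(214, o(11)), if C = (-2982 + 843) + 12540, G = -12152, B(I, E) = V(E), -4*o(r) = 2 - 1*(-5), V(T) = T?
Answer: -72249589/12152 ≈ -5945.5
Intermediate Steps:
o(r) = -7/4 (o(r) = -(2 - 1*(-5))/4 = -(2 + 5)/4 = -1/4*7 = -7/4)
B(I, E) = E
C = 10401 (C = -2139 + 12540 = 10401)
25045/G + C/B(214, o(11)) = 25045/(-12152) + 10401/(-7/4) = 25045*(-1/12152) + 10401*(-4/7) = -25045/12152 - 41604/7 = -72249589/12152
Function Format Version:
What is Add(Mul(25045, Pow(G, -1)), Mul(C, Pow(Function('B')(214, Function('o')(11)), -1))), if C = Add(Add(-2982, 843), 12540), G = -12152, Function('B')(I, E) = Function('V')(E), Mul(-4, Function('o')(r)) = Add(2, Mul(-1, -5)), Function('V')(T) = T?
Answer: Rational(-72249589, 12152) ≈ -5945.5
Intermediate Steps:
Function('o')(r) = Rational(-7, 4) (Function('o')(r) = Mul(Rational(-1, 4), Add(2, Mul(-1, -5))) = Mul(Rational(-1, 4), Add(2, 5)) = Mul(Rational(-1, 4), 7) = Rational(-7, 4))
Function('B')(I, E) = E
C = 10401 (C = Add(-2139, 12540) = 10401)
Add(Mul(25045, Pow(G, -1)), Mul(C, Pow(Function('B')(214, Function('o')(11)), -1))) = Add(Mul(25045, Pow(-12152, -1)), Mul(10401, Pow(Rational(-7, 4), -1))) = Add(Mul(25045, Rational(-1, 12152)), Mul(10401, Rational(-4, 7))) = Add(Rational(-25045, 12152), Rational(-41604, 7)) = Rational(-72249589, 12152)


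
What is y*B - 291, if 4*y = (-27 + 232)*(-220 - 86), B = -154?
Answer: 2414814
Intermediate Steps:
y = -31365/2 (y = ((-27 + 232)*(-220 - 86))/4 = (205*(-306))/4 = (1/4)*(-62730) = -31365/2 ≈ -15683.)
y*B - 291 = -31365/2*(-154) - 291 = 2415105 - 291 = 2414814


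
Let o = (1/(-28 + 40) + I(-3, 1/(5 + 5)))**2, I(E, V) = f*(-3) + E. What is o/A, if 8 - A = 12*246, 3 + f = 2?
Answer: -1/423936 ≈ -2.3588e-6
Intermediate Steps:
f = -1 (f = -3 + 2 = -1)
I(E, V) = 3 + E (I(E, V) = -1*(-3) + E = 3 + E)
A = -2944 (A = 8 - 12*246 = 8 - 1*2952 = 8 - 2952 = -2944)
o = 1/144 (o = (1/(-28 + 40) + (3 - 3))**2 = (1/12 + 0)**2 = (1/12)**2 = 1/144 ≈ 0.0069444)
o/A = (1/144)/(-2944) = (1/144)*(-1/2944) = -1/423936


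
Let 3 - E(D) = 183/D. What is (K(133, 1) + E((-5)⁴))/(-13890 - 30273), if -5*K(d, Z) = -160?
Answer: -21692/27601875 ≈ -0.00078589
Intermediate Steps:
E(D) = 3 - 183/D
K(d, Z) = 32 (K(d, Z) = -⅕*(-160) = 32)
(K(133, 1) + E((-5)⁴))/(-13890 - 30273) = (32 + (3 - 183/((-5)⁴)))/(-13890 - 30273) = (32 + (3 - 183/625))/(-44163) = (32 + (3 - 183*1/625))*(-1/44163) = (32 + (3 - 183/625))*(-1/44163) = (32 + 1692/625)*(-1/44163) = (21692/625)*(-1/44163) = -21692/27601875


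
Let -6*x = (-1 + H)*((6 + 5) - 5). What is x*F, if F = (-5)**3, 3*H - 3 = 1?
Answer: 125/3 ≈ 41.667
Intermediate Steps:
H = 4/3 (H = 1 + (1/3)*1 = 1 + 1/3 = 4/3 ≈ 1.3333)
F = -125
x = -1/3 (x = -(-1 + 4/3)*((6 + 5) - 5)/6 = -(11 - 5)/18 = -6/18 = -1/6*2 = -1/3 ≈ -0.33333)
x*F = -1/3*(-125) = 125/3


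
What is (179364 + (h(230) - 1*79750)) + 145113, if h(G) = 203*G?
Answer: 291417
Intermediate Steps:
(179364 + (h(230) - 1*79750)) + 145113 = (179364 + (203*230 - 1*79750)) + 145113 = (179364 + (46690 - 79750)) + 145113 = (179364 - 33060) + 145113 = 146304 + 145113 = 291417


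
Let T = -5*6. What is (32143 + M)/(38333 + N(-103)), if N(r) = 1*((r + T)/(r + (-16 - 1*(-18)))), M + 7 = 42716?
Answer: 3780026/1935883 ≈ 1.9526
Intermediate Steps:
M = 42709 (M = -7 + 42716 = 42709)
T = -30
N(r) = (-30 + r)/(2 + r) (N(r) = 1*((r - 30)/(r + (-16 - 1*(-18)))) = 1*((-30 + r)/(r + (-16 + 18))) = 1*((-30 + r)/(r + 2)) = 1*((-30 + r)/(2 + r)) = (-30 + r)/(2 + r))
(32143 + M)/(38333 + N(-103)) = (32143 + 42709)/(38333 + (-30 - 103)/(2 - 103)) = 74852/(38333 - 133/(-101)) = 74852/(38333 - 1/101*(-133)) = 74852/(38333 + 133/101) = 74852/(3871766/101) = 74852*(101/3871766) = 3780026/1935883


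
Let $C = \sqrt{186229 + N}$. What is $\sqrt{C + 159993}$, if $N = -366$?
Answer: $\sqrt{159993 + \sqrt{185863}} \approx 400.53$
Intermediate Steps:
$C = \sqrt{185863}$ ($C = \sqrt{186229 - 366} = \sqrt{185863} \approx 431.12$)
$\sqrt{C + 159993} = \sqrt{\sqrt{185863} + 159993} = \sqrt{159993 + \sqrt{185863}}$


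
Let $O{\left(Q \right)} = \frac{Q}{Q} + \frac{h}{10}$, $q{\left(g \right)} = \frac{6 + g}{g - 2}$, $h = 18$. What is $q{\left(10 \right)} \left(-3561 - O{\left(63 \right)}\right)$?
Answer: $- \frac{35638}{5} \approx -7127.6$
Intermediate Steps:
$q{\left(g \right)} = \frac{6 + g}{-2 + g}$
$O{\left(Q \right)} = \frac{14}{5}$ ($O{\left(Q \right)} = \frac{Q}{Q} + \frac{18}{10} = 1 + 18 \cdot \frac{1}{10} = 1 + \frac{9}{5} = \frac{14}{5}$)
$q{\left(10 \right)} \left(-3561 - O{\left(63 \right)}\right) = \frac{6 + 10}{-2 + 10} \left(-3561 - \frac{14}{5}\right) = \frac{1}{8} \cdot 16 \left(-3561 - \frac{14}{5}\right) = \frac{1}{8} \cdot 16 \left(- \frac{17819}{5}\right) = 2 \left(- \frac{17819}{5}\right) = - \frac{35638}{5}$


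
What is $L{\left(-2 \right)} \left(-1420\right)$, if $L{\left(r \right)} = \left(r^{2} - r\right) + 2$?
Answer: $-11360$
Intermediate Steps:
$L{\left(r \right)} = 2 + r^{2} - r$
$L{\left(-2 \right)} \left(-1420\right) = \left(2 + \left(-2\right)^{2} - -2\right) \left(-1420\right) = \left(2 + 4 + 2\right) \left(-1420\right) = 8 \left(-1420\right) = -11360$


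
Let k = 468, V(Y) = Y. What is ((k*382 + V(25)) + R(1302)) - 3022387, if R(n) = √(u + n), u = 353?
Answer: -2843586 + √1655 ≈ -2.8435e+6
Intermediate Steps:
R(n) = √(353 + n)
((k*382 + V(25)) + R(1302)) - 3022387 = ((468*382 + 25) + √(353 + 1302)) - 3022387 = ((178776 + 25) + √1655) - 3022387 = (178801 + √1655) - 3022387 = -2843586 + √1655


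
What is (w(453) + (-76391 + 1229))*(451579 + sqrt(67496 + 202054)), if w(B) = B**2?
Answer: 58726494213 + 1950705*sqrt(1198) ≈ 5.8794e+10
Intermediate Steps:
(w(453) + (-76391 + 1229))*(451579 + sqrt(67496 + 202054)) = (453**2 + (-76391 + 1229))*(451579 + sqrt(67496 + 202054)) = (205209 - 75162)*(451579 + sqrt(269550)) = 130047*(451579 + 15*sqrt(1198)) = 58726494213 + 1950705*sqrt(1198)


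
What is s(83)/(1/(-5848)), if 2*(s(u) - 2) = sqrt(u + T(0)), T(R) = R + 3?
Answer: -11696 - 2924*sqrt(86) ≈ -38812.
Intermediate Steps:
T(R) = 3 + R
s(u) = 2 + sqrt(3 + u)/2 (s(u) = 2 + sqrt(u + (3 + 0))/2 = 2 + sqrt(u + 3)/2 = 2 + sqrt(3 + u)/2)
s(83)/(1/(-5848)) = (2 + sqrt(3 + 83)/2)/(1/(-5848)) = (2 + sqrt(86)/2)/(-1/5848) = (2 + sqrt(86)/2)*(-5848) = -11696 - 2924*sqrt(86)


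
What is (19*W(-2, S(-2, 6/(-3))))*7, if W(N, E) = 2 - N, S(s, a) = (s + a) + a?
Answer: 532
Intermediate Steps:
S(s, a) = s + 2*a (S(s, a) = (a + s) + a = s + 2*a)
(19*W(-2, S(-2, 6/(-3))))*7 = (19*(2 - 1*(-2)))*7 = (19*(2 + 2))*7 = (19*4)*7 = 76*7 = 532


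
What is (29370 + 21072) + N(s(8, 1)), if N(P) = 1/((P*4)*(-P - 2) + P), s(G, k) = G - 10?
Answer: 100883/2 ≈ 50442.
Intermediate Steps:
s(G, k) = -10 + G
N(P) = 1/(P + 4*P*(-2 - P)) (N(P) = 1/((4*P)*(-2 - P) + P) = 1/(4*P*(-2 - P) + P) = 1/(P + 4*P*(-2 - P)))
(29370 + 21072) + N(s(8, 1)) = (29370 + 21072) - 1/((-10 + 8)*(7 + 4*(-10 + 8))) = 50442 - 1/(-2*(7 + 4*(-2))) = 50442 - 1*(-½)/(7 - 8) = 50442 - 1*(-½)/(-1) = 50442 - 1*(-½)*(-1) = 50442 - ½ = 100883/2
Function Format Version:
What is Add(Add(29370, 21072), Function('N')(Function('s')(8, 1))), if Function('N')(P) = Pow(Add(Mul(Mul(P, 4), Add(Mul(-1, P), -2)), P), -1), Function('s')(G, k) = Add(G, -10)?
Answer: Rational(100883, 2) ≈ 50442.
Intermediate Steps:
Function('s')(G, k) = Add(-10, G)
Function('N')(P) = Pow(Add(P, Mul(4, P, Add(-2, Mul(-1, P)))), -1) (Function('N')(P) = Pow(Add(Mul(Mul(4, P), Add(-2, Mul(-1, P))), P), -1) = Pow(Add(Mul(4, P, Add(-2, Mul(-1, P))), P), -1) = Pow(Add(P, Mul(4, P, Add(-2, Mul(-1, P)))), -1))
Add(Add(29370, 21072), Function('N')(Function('s')(8, 1))) = Add(Add(29370, 21072), Mul(-1, Pow(Add(-10, 8), -1), Pow(Add(7, Mul(4, Add(-10, 8))), -1))) = Add(50442, Mul(-1, Pow(-2, -1), Pow(Add(7, Mul(4, -2)), -1))) = Add(50442, Mul(-1, Rational(-1, 2), Pow(Add(7, -8), -1))) = Add(50442, Mul(-1, Rational(-1, 2), Pow(-1, -1))) = Add(50442, Mul(-1, Rational(-1, 2), -1)) = Add(50442, Rational(-1, 2)) = Rational(100883, 2)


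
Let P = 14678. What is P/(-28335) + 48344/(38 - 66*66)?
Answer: -716603422/61175265 ≈ -11.714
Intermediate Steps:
P/(-28335) + 48344/(38 - 66*66) = 14678/(-28335) + 48344/(38 - 66*66) = 14678*(-1/28335) + 48344/(38 - 4356) = -14678/28335 + 48344/(-4318) = -14678/28335 + 48344*(-1/4318) = -14678/28335 - 24172/2159 = -716603422/61175265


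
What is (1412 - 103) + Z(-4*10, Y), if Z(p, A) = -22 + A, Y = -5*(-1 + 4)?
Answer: 1272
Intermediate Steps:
Y = -15 (Y = -5*3 = -15)
(1412 - 103) + Z(-4*10, Y) = (1412 - 103) + (-22 - 15) = 1309 - 37 = 1272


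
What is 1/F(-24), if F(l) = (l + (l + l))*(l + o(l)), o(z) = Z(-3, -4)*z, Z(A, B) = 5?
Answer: 1/10368 ≈ 9.6451e-5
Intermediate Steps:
o(z) = 5*z
F(l) = 18*l² (F(l) = (l + (l + l))*(l + 5*l) = (l + 2*l)*(6*l) = (3*l)*(6*l) = 18*l²)
1/F(-24) = 1/(18*(-24)²) = 1/(18*576) = 1/10368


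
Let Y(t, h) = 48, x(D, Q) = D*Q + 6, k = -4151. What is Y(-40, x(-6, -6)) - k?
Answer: 4199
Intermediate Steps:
x(D, Q) = 6 + D*Q
Y(-40, x(-6, -6)) - k = 48 - 1*(-4151) = 48 + 4151 = 4199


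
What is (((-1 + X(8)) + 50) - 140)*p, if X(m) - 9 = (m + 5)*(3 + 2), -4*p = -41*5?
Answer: -3485/4 ≈ -871.25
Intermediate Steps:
p = 205/4 (p = -(-41)*5/4 = -¼*(-205) = 205/4 ≈ 51.250)
X(m) = 34 + 5*m (X(m) = 9 + (m + 5)*(3 + 2) = 9 + (5 + m)*5 = 9 + (25 + 5*m) = 34 + 5*m)
(((-1 + X(8)) + 50) - 140)*p = (((-1 + (34 + 5*8)) + 50) - 140)*(205/4) = (((-1 + (34 + 40)) + 50) - 140)*(205/4) = (((-1 + 74) + 50) - 140)*(205/4) = ((73 + 50) - 140)*(205/4) = (123 - 140)*(205/4) = -17*205/4 = -3485/4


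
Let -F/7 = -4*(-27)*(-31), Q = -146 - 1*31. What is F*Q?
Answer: -4148172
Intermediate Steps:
Q = -177 (Q = -146 - 31 = -177)
F = 23436 (F = -7*(-4*(-27))*(-31) = -756*(-31) = -7*(-3348) = 23436)
F*Q = 23436*(-177) = -4148172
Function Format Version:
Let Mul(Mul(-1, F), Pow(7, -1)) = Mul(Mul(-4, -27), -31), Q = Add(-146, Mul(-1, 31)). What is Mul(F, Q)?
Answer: -4148172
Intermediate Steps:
Q = -177 (Q = Add(-146, -31) = -177)
F = 23436 (F = Mul(-7, Mul(Mul(-4, -27), -31)) = Mul(-7, Mul(108, -31)) = Mul(-7, -3348) = 23436)
Mul(F, Q) = Mul(23436, -177) = -4148172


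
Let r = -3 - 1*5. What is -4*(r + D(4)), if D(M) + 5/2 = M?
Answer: 26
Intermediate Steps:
r = -8 (r = -3 - 5 = -8)
D(M) = -5/2 + M
-4*(r + D(4)) = -4*(-8 + (-5/2 + 4)) = -4*(-8 + 3/2) = -4*(-13/2) = 26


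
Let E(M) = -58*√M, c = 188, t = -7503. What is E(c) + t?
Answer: -7503 - 116*√47 ≈ -8298.3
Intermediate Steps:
E(c) + t = -116*√47 - 7503 = -7503 - 116*√47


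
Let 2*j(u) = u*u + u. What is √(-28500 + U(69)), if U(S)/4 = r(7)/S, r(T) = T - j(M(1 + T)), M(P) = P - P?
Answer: 2*I*√33921642/69 ≈ 168.82*I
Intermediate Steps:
M(P) = 0
j(u) = u/2 + u²/2 (j(u) = (u*u + u)/2 = (u² + u)/2 = (u + u²)/2 = u/2 + u²/2)
r(T) = T (r(T) = T - 0*(1 + 0)/2 = T - 0/2 = T - 1*0 = T + 0 = T)
U(S) = 28/S (U(S) = 4*(7/S) = 28/S)
√(-28500 + U(69)) = √(-28500 + 28/69) = √(-1966472/69) = 2*I*√33921642/69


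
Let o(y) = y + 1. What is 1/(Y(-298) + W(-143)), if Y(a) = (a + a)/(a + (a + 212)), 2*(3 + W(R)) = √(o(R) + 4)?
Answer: -13344/337273 - 4608*I*√138/337273 ≈ -0.039564 - 0.1605*I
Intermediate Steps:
o(y) = 1 + y
W(R) = -3 + √(5 + R)/2 (W(R) = -3 + √((1 + R) + 4)/2 = -3 + √(5 + R)/2)
Y(a) = 2*a/(212 + 2*a) (Y(a) = (2*a)/(a + (212 + a)) = (2*a)/(212 + 2*a) = 2*a/(212 + 2*a))
1/(Y(-298) + W(-143)) = 1/(-298/(106 - 298) + (-3 + √(5 - 143)/2)) = 1/(-298/(-192) + (-3 + √(-138)/2)) = 1/(-298*(-1/192) + (-3 + (I*√138)/2)) = 1/(149/96 + (-3 + I*√138/2)) = 1/(-139/96 + I*√138/2)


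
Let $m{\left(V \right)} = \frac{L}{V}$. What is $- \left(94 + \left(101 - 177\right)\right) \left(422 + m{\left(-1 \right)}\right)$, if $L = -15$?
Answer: $-7866$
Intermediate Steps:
$m{\left(V \right)} = - \frac{15}{V}$
$- \left(94 + \left(101 - 177\right)\right) \left(422 + m{\left(-1 \right)}\right) = - \left(94 + \left(101 - 177\right)\right) \left(422 - \frac{15}{-1}\right) = - \left(94 - 76\right) \left(422 - -15\right) = - 18 \left(422 + 15\right) = - 18 \cdot 437 = \left(-1\right) 7866 = -7866$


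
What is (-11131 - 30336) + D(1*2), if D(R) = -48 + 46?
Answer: -41469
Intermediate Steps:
D(R) = -2
(-11131 - 30336) + D(1*2) = (-11131 - 30336) - 2 = -41467 - 2 = -41469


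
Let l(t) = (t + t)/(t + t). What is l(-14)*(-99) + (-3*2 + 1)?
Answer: -104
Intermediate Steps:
l(t) = 1 (l(t) = (2*t)/((2*t)) = (2*t)*(1/(2*t)) = 1)
l(-14)*(-99) + (-3*2 + 1) = 1*(-99) + (-3*2 + 1) = -99 + (-6 + 1) = -99 - 5 = -104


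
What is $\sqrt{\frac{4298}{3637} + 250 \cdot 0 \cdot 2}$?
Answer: $\frac{\sqrt{15631826}}{3637} \approx 1.0871$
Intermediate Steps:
$\sqrt{\frac{4298}{3637} + 250 \cdot 0 \cdot 2} = \sqrt{4298 \cdot \frac{1}{3637} + 250 \cdot 0} = \sqrt{\frac{4298}{3637} + 0} = \sqrt{\frac{4298}{3637}} = \frac{\sqrt{15631826}}{3637}$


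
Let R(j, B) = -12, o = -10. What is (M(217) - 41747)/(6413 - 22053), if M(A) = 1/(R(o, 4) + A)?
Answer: 4279067/1603100 ≈ 2.6692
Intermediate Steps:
M(A) = 1/(-12 + A)
(M(217) - 41747)/(6413 - 22053) = (1/(-12 + 217) - 41747)/(6413 - 22053) = (1/205 - 41747)/(-15640) = (1/205 - 41747)*(-1/15640) = -8558134/205*(-1/15640) = 4279067/1603100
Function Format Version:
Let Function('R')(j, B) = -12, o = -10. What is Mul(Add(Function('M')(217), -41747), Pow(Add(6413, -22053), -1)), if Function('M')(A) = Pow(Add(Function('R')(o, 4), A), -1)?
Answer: Rational(4279067, 1603100) ≈ 2.6692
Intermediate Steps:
Function('M')(A) = Pow(Add(-12, A), -1)
Mul(Add(Function('M')(217), -41747), Pow(Add(6413, -22053), -1)) = Mul(Add(Pow(Add(-12, 217), -1), -41747), Pow(Add(6413, -22053), -1)) = Mul(Add(Pow(205, -1), -41747), Pow(-15640, -1)) = Mul(Add(Rational(1, 205), -41747), Rational(-1, 15640)) = Mul(Rational(-8558134, 205), Rational(-1, 15640)) = Rational(4279067, 1603100)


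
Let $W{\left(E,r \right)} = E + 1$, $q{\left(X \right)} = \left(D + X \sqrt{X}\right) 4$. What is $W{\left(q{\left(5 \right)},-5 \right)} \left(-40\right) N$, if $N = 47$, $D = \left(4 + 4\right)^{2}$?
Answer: $-483160 - 37600 \sqrt{5} \approx -5.6724 \cdot 10^{5}$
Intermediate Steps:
$D = 64$ ($D = 8^{2} = 64$)
$q{\left(X \right)} = 256 + 4 X^{\frac{3}{2}}$ ($q{\left(X \right)} = \left(64 + X \sqrt{X}\right) 4 = \left(64 + X^{\frac{3}{2}}\right) 4 = 256 + 4 X^{\frac{3}{2}}$)
$W{\left(E,r \right)} = 1 + E$
$W{\left(q{\left(5 \right)},-5 \right)} \left(-40\right) N = \left(1 + \left(256 + 4 \cdot 5^{\frac{3}{2}}\right)\right) \left(-40\right) 47 = \left(1 + \left(256 + 4 \cdot 5 \sqrt{5}\right)\right) \left(-40\right) 47 = \left(1 + \left(256 + 20 \sqrt{5}\right)\right) \left(-40\right) 47 = \left(257 + 20 \sqrt{5}\right) \left(-40\right) 47 = \left(-10280 - 800 \sqrt{5}\right) 47 = -483160 - 37600 \sqrt{5}$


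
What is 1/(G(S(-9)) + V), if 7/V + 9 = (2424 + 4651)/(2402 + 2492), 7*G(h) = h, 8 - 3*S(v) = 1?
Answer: -110913/65803 ≈ -1.6855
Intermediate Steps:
S(v) = 7/3 (S(v) = 8/3 - ⅓*1 = 8/3 - ⅓ = 7/3)
G(h) = h/7
V = -34258/36971 (V = 7/(-9 + (2424 + 4651)/(2402 + 2492)) = 7/(-9 + 7075/4894) = 7/(-36971/4894) = 7*(-4894/36971) = -34258/36971 ≈ -0.92662)
1/(G(S(-9)) + V) = 1/((⅐)*(7/3) - 34258/36971) = 1/(⅓ - 34258/36971) = 1/(-65803/110913) = -110913/65803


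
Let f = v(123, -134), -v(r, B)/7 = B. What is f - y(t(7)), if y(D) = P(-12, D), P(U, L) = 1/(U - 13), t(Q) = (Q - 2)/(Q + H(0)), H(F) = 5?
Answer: 23451/25 ≈ 938.04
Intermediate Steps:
v(r, B) = -7*B
f = 938 (f = -7*(-134) = 938)
t(Q) = (-2 + Q)/(5 + Q) (t(Q) = (Q - 2)/(Q + 5) = (-2 + Q)/(5 + Q))
P(U, L) = 1/(-13 + U)
y(D) = -1/25 (y(D) = 1/(-13 - 12) = 1/(-25) = -1/25)
f - y(t(7)) = 938 - 1*(-1/25) = 938 + 1/25 = 23451/25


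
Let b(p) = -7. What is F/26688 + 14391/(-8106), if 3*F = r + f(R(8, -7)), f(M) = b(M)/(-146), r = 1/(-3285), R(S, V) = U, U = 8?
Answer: -1261659698417/710653668480 ≈ -1.7754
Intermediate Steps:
R(S, V) = 8
r = -1/3285 ≈ -0.00030441
f(M) = 7/146 (f(M) = -7/(-146) = -7*(-1/146) = 7/146)
F = 313/19710 (F = (-1/3285 + 7/146)/3 = (⅓)*(313/6570) = 313/19710 ≈ 0.015880)
F/26688 + 14391/(-8106) = (313/19710)/26688 + 14391/(-8106) = (313/19710)*(1/26688) + 14391*(-1/8106) = 313/526020480 - 4797/2702 = -1261659698417/710653668480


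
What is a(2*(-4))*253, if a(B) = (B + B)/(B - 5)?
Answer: 4048/13 ≈ 311.38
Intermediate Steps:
a(B) = 2*B/(-5 + B) (a(B) = (2*B)/(-5 + B) = 2*B/(-5 + B))
a(2*(-4))*253 = (2*(2*(-4))/(-5 + 2*(-4)))*253 = (2*(-8)/(-5 - 8))*253 = (2*(-8)/(-13))*253 = (2*(-8)*(-1/13))*253 = (16/13)*253 = 4048/13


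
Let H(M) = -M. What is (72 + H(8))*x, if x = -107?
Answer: -6848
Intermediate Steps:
(72 + H(8))*x = (72 - 1*8)*(-107) = (72 - 8)*(-107) = 64*(-107) = -6848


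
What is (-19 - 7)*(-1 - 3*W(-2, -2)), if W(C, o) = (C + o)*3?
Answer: -910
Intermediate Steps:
W(C, o) = 3*C + 3*o
(-19 - 7)*(-1 - 3*W(-2, -2)) = (-19 - 7)*(-1 - 3*(3*(-2) + 3*(-2))) = -26*(-1 - 3*(-6 - 6)) = -26*(-1 - 3*(-12)) = -26*(-1 + 36) = -26*35 = -910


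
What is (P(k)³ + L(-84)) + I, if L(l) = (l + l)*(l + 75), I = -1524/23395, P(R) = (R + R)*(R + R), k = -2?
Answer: 131197636/23395 ≈ 5607.9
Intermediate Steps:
P(R) = 4*R² (P(R) = (2*R)*(2*R) = 4*R²)
I = -1524/23395 (I = -1524*1/23395 = -1524/23395 ≈ -0.065142)
L(l) = 2*l*(75 + l) (L(l) = (2*l)*(75 + l) = 2*l*(75 + l))
(P(k)³ + L(-84)) + I = ((4*(-2)²)³ + 2*(-84)*(75 - 84)) - 1524/23395 = ((4*4)³ + 2*(-84)*(-9)) - 1524/23395 = (16³ + 1512) - 1524/23395 = (4096 + 1512) - 1524/23395 = 5608 - 1524/23395 = 131197636/23395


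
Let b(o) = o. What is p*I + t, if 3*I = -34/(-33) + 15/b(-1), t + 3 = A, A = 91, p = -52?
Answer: 32684/99 ≈ 330.14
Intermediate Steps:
t = 88 (t = -3 + 91 = 88)
I = -461/99 (I = (-34/(-33) + 15/(-1))/3 = (-34*(-1/33) + 15*(-1))/3 = (34/33 - 15)/3 = (⅓)*(-461/33) = -461/99 ≈ -4.6566)
p*I + t = -52*(-461/99) + 88 = 23972/99 + 88 = 32684/99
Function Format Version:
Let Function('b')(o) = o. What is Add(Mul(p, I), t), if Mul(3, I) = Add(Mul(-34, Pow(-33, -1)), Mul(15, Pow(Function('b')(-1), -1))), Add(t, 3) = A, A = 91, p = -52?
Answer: Rational(32684, 99) ≈ 330.14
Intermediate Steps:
t = 88 (t = Add(-3, 91) = 88)
I = Rational(-461, 99) (I = Mul(Rational(1, 3), Add(Mul(-34, Pow(-33, -1)), Mul(15, Pow(-1, -1)))) = Mul(Rational(1, 3), Add(Mul(-34, Rational(-1, 33)), Mul(15, -1))) = Mul(Rational(1, 3), Add(Rational(34, 33), -15)) = Mul(Rational(1, 3), Rational(-461, 33)) = Rational(-461, 99) ≈ -4.6566)
Add(Mul(p, I), t) = Add(Mul(-52, Rational(-461, 99)), 88) = Add(Rational(23972, 99), 88) = Rational(32684, 99)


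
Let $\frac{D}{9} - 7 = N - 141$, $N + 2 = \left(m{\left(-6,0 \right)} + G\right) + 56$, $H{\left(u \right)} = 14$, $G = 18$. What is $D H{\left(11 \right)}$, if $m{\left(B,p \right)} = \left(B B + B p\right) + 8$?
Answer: $-2268$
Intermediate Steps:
$m{\left(B,p \right)} = 8 + B^{2} + B p$ ($m{\left(B,p \right)} = \left(B^{2} + B p\right) + 8 = 8 + B^{2} + B p$)
$N = 116$ ($N = -2 + \left(\left(\left(8 + \left(-6\right)^{2} - 0\right) + 18\right) + 56\right) = -2 + \left(\left(\left(8 + 36 + 0\right) + 18\right) + 56\right) = -2 + \left(\left(44 + 18\right) + 56\right) = -2 + \left(62 + 56\right) = -2 + 118 = 116$)
$D = -162$ ($D = 63 + 9 \left(116 - 141\right) = 63 + 9 \left(-25\right) = 63 - 225 = -162$)
$D H{\left(11 \right)} = \left(-162\right) 14 = -2268$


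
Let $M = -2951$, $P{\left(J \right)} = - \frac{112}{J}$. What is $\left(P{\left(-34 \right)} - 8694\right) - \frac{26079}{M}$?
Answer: $- \frac{435543299}{50167} \approx -8681.9$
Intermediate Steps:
$\left(P{\left(-34 \right)} - 8694\right) - \frac{26079}{M} = \left(- \frac{112}{-34} - 8694\right) - \frac{26079}{-2951} = \left(\left(-112\right) \left(- \frac{1}{34}\right) - 8694\right) - - \frac{26079}{2951} = \left(\frac{56}{17} - 8694\right) + \frac{26079}{2951} = - \frac{147742}{17} + \frac{26079}{2951} = - \frac{435543299}{50167}$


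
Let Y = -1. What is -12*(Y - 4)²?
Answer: -300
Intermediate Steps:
-12*(Y - 4)² = -12*(-1 - 4)² = -12*(-5)² = -12*25 = -300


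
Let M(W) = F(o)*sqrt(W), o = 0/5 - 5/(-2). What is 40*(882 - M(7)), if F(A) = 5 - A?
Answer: 35280 - 100*sqrt(7) ≈ 35015.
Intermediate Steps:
o = 5/2 (o = 0*(1/5) - 5*(-1/2) = 0 + 5/2 = 5/2 ≈ 2.5000)
M(W) = 5*sqrt(W)/2 (M(W) = (5 - 1*5/2)*sqrt(W) = (5 - 5/2)*sqrt(W) = 5*sqrt(W)/2)
40*(882 - M(7)) = 40*(882 - 5*sqrt(7)/2) = 35280 - 100*sqrt(7)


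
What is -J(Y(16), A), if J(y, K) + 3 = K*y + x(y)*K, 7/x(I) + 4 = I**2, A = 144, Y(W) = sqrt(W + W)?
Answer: -33 - 576*sqrt(2) ≈ -847.59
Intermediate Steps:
Y(W) = sqrt(2)*sqrt(W) (Y(W) = sqrt(2*W) = sqrt(2)*sqrt(W))
x(I) = 7/(-4 + I**2)
J(y, K) = -3 + K*y + 7*K/(-4 + y**2) (J(y, K) = -3 + (K*y + (7/(-4 + y**2))*K) = -3 + (K*y + 7*K/(-4 + y**2)) = -3 + K*y + 7*K/(-4 + y**2))
-J(Y(16), A) = -(7*144 + (-4 + (sqrt(2)*sqrt(16))**2)*(-3 + 144*(sqrt(2)*sqrt(16))))/(-4 + (sqrt(2)*sqrt(16))**2) = -(1008 + (-4 + (sqrt(2)*4)**2)*(-3 + 144*(sqrt(2)*4)))/(-4 + (sqrt(2)*4)**2) = -(1008 + (-4 + (4*sqrt(2))**2)*(-3 + 144*(4*sqrt(2))))/(-4 + (4*sqrt(2))**2) = -(1008 + (-4 + 32)*(-3 + 576*sqrt(2)))/(-4 + 32) = -(1008 + 28*(-3 + 576*sqrt(2)))/28 = -(1008 + (-84 + 16128*sqrt(2)))/28 = -(924 + 16128*sqrt(2))/28 = -(33 + 576*sqrt(2)) = -33 - 576*sqrt(2)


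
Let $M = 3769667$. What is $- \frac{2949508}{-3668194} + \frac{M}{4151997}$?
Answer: $\frac{13037109119437}{7615165241709} \approx 1.712$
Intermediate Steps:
$- \frac{2949508}{-3668194} + \frac{M}{4151997} = - \frac{2949508}{-3668194} + \frac{3769667}{4151997} = \left(-2949508\right) \left(- \frac{1}{3668194}\right) + 3769667 \cdot \frac{1}{4151997} = \frac{1474754}{1834097} + \frac{3769667}{4151997} = \frac{13037109119437}{7615165241709}$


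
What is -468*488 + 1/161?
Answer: -36769823/161 ≈ -2.2838e+5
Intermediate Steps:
-468*488 + 1/161 = -228384 + 1/161 = -36769823/161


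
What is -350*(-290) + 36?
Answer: 101536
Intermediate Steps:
-350*(-290) + 36 = 101500 + 36 = 101536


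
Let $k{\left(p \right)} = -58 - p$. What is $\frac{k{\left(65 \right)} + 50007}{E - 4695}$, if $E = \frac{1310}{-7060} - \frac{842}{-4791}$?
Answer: $- \frac{168729936264}{15880617139} \approx -10.625$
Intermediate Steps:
$E = - \frac{33169}{3382446}$ ($E = 1310 \left(- \frac{1}{7060}\right) - - \frac{842}{4791} = - \frac{131}{706} + \frac{842}{4791} = - \frac{33169}{3382446} \approx -0.0098062$)
$\frac{k{\left(65 \right)} + 50007}{E - 4695} = \frac{\left(-58 - 65\right) + 50007}{- \frac{33169}{3382446} - 4695} = \frac{-123 + 50007}{- \frac{15880617139}{3382446}} = 49884 \left(- \frac{3382446}{15880617139}\right) = - \frac{168729936264}{15880617139}$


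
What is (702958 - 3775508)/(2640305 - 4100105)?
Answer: 61451/29196 ≈ 2.1048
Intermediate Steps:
(702958 - 3775508)/(2640305 - 4100105) = -3072550/(-1459800) = -3072550*(-1/1459800) = 61451/29196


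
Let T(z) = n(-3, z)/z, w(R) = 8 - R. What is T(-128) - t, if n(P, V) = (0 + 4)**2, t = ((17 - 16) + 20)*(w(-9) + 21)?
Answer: -6385/8 ≈ -798.13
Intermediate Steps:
t = 798 (t = ((17 - 16) + 20)*((8 - 1*(-9)) + 21) = (1 + 20)*((8 + 9) + 21) = 21*(17 + 21) = 21*38 = 798)
n(P, V) = 16 (n(P, V) = 4**2 = 16)
T(z) = 16/z
T(-128) - t = 16/(-128) - 1*798 = 16*(-1/128) - 798 = -1/8 - 798 = -6385/8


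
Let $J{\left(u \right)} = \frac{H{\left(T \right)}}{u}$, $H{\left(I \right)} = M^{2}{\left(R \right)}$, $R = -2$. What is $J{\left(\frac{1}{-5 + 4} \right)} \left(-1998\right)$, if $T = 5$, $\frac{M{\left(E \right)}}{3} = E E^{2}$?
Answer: $1150848$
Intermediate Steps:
$M{\left(E \right)} = 3 E^{3}$ ($M{\left(E \right)} = 3 E E^{2} = 3 E^{3}$)
$H{\left(I \right)} = 576$ ($H{\left(I \right)} = \left(3 \left(-2\right)^{3}\right)^{2} = \left(3 \left(-8\right)\right)^{2} = \left(-24\right)^{2} = 576$)
$J{\left(u \right)} = \frac{576}{u}$
$J{\left(\frac{1}{-5 + 4} \right)} \left(-1998\right) = \frac{576}{\frac{1}{-5 + 4}} \left(-1998\right) = \frac{576}{\frac{1}{-1}} \left(-1998\right) = \frac{576}{-1} \left(-1998\right) = 576 \left(-1\right) \left(-1998\right) = \left(-576\right) \left(-1998\right) = 1150848$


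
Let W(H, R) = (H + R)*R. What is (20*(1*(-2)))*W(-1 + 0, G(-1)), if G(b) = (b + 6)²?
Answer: -24000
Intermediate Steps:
G(b) = (6 + b)²
W(H, R) = R*(H + R)
(20*(1*(-2)))*W(-1 + 0, G(-1)) = (20*(1*(-2)))*((6 - 1)²*((-1 + 0) + (6 - 1)²)) = (20*(-2))*(5²*(-1 + 5²)) = -1000*(-1 + 25) = -1000*24 = -40*600 = -24000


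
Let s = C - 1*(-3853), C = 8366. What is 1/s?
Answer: 1/12219 ≈ 8.1840e-5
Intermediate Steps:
s = 12219 (s = 8366 - 1*(-3853) = 8366 + 3853 = 12219)
1/s = 1/12219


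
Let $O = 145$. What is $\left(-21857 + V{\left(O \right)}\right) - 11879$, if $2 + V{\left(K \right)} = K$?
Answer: $-33593$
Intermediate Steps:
$V{\left(K \right)} = -2 + K$
$\left(-21857 + V{\left(O \right)}\right) - 11879 = \left(-21857 + \left(-2 + 145\right)\right) - 11879 = \left(-21857 + 143\right) - 11879 = -21714 - 11879 = -33593$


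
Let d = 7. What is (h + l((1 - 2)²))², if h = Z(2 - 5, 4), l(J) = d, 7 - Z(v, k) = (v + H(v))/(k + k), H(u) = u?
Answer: 3481/16 ≈ 217.56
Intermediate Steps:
Z(v, k) = 7 - v/k (Z(v, k) = 7 - (v + v)/(k + k) = 7 - 2*v/(2*k) = 7 - 2*v*1/(2*k) = 7 - v/k)
l(J) = 7
h = 31/4 (h = 7 - 1*(2 - 5)/4 = 7 - 1*(-3)*¼ = 7 + ¾ = 31/4 ≈ 7.7500)
(h + l((1 - 2)²))² = (31/4 + 7)² = (59/4)² = 3481/16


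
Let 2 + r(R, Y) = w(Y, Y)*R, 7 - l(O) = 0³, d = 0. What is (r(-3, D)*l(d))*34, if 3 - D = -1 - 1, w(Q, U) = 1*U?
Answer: -4046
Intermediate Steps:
w(Q, U) = U
l(O) = 7 (l(O) = 7 - 1*0³ = 7 - 1*0 = 7 + 0 = 7)
D = 5 (D = 3 - (-1 - 1) = 3 - 1*(-2) = 3 + 2 = 5)
r(R, Y) = -2 + R*Y (r(R, Y) = -2 + Y*R = -2 + R*Y)
(r(-3, D)*l(d))*34 = ((-2 - 3*5)*7)*34 = ((-2 - 15)*7)*34 = -17*7*34 = -119*34 = -4046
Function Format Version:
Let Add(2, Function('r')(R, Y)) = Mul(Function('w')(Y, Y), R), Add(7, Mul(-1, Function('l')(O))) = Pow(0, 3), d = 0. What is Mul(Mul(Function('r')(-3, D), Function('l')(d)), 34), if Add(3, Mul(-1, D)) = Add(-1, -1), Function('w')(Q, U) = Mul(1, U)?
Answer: -4046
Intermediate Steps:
Function('w')(Q, U) = U
Function('l')(O) = 7 (Function('l')(O) = Add(7, Mul(-1, Pow(0, 3))) = Add(7, Mul(-1, 0)) = Add(7, 0) = 7)
D = 5 (D = Add(3, Mul(-1, Add(-1, -1))) = Add(3, Mul(-1, -2)) = Add(3, 2) = 5)
Function('r')(R, Y) = Add(-2, Mul(R, Y)) (Function('r')(R, Y) = Add(-2, Mul(Y, R)) = Add(-2, Mul(R, Y)))
Mul(Mul(Function('r')(-3, D), Function('l')(d)), 34) = Mul(Mul(Add(-2, Mul(-3, 5)), 7), 34) = Mul(Mul(Add(-2, -15), 7), 34) = Mul(Mul(-17, 7), 34) = Mul(-119, 34) = -4046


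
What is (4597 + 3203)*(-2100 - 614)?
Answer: -21169200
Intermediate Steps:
(4597 + 3203)*(-2100 - 614) = 7800*(-2714) = -21169200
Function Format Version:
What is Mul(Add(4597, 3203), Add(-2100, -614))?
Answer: -21169200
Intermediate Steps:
Mul(Add(4597, 3203), Add(-2100, -614)) = Mul(7800, -2714) = -21169200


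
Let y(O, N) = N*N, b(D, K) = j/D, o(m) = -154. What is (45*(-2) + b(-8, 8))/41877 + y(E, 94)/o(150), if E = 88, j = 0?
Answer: -1868884/32571 ≈ -57.379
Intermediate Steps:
b(D, K) = 0 (b(D, K) = 0/D = 0)
y(O, N) = N²
(45*(-2) + b(-8, 8))/41877 + y(E, 94)/o(150) = (45*(-2) + 0)/41877 + 94²/(-154) = (-90 + 0)*(1/41877) + 8836*(-1/154) = -90*1/41877 - 4418/77 = -10/4653 - 4418/77 = -1868884/32571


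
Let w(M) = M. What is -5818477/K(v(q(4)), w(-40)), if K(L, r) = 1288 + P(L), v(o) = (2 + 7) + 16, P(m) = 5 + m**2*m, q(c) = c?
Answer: -5818477/16918 ≈ -343.92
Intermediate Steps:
P(m) = 5 + m**3
v(o) = 25 (v(o) = 9 + 16 = 25)
K(L, r) = 1293 + L**3 (K(L, r) = 1288 + (5 + L**3) = 1293 + L**3)
-5818477/K(v(q(4)), w(-40)) = -5818477/(1293 + 25**3) = -5818477/(1293 + 15625) = -5818477/16918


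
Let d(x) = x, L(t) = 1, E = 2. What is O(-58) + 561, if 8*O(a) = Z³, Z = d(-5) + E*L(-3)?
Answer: 4461/8 ≈ 557.63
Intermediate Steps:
Z = -3 (Z = -5 + 2*1 = -5 + 2 = -3)
O(a) = -27/8 (O(a) = (⅛)*(-3)³ = (⅛)*(-27) = -27/8)
O(-58) + 561 = -27/8 + 561 = 4461/8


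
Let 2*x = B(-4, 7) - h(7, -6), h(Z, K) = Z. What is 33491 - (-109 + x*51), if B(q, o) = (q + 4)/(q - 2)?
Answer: 67557/2 ≈ 33779.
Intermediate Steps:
B(q, o) = (4 + q)/(-2 + q)
x = -7/2 (x = ((4 - 4)/(-2 - 4) - 1*7)/2 = (0/(-6) - 7)/2 = (-⅙*0 - 7)/2 = (0 - 7)/2 = (½)*(-7) = -7/2 ≈ -3.5000)
33491 - (-109 + x*51) = 33491 - (-109 - 7/2*51) = 33491 - (-109 - 357/2) = 33491 - 1*(-575/2) = 33491 + 575/2 = 67557/2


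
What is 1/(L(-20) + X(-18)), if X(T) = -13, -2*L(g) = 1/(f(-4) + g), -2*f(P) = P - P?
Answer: -40/519 ≈ -0.077071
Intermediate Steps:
f(P) = 0 (f(P) = -(P - P)/2 = -½*0 = 0)
L(g) = -1/(2*g) (L(g) = -1/(2*(0 + g)) = -1/(2*g))
1/(L(-20) + X(-18)) = 1/(-½/(-20) - 13) = 1/(-½*(-1/20) - 13) = 1/(1/40 - 13) = 1/(-519/40) = -40/519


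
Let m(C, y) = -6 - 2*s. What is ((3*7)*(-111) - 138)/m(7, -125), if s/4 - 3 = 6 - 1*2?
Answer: 2469/62 ≈ 39.823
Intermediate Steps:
s = 28 (s = 12 + 4*(6 - 1*2) = 12 + 4*(6 - 2) = 12 + 4*4 = 12 + 16 = 28)
m(C, y) = -62 (m(C, y) = -6 - 2*28 = -6 - 56 = -62)
((3*7)*(-111) - 138)/m(7, -125) = ((3*7)*(-111) - 138)/(-62) = (21*(-111) - 138)*(-1/62) = (-2331 - 138)*(-1/62) = -2469*(-1/62) = 2469/62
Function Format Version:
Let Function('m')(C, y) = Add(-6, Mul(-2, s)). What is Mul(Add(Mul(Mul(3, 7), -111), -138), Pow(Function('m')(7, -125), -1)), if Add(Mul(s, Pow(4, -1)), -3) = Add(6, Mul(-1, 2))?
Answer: Rational(2469, 62) ≈ 39.823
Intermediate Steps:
s = 28 (s = Add(12, Mul(4, Add(6, Mul(-1, 2)))) = Add(12, Mul(4, Add(6, -2))) = Add(12, Mul(4, 4)) = Add(12, 16) = 28)
Function('m')(C, y) = -62 (Function('m')(C, y) = Add(-6, Mul(-2, 28)) = Add(-6, -56) = -62)
Mul(Add(Mul(Mul(3, 7), -111), -138), Pow(Function('m')(7, -125), -1)) = Mul(Add(Mul(Mul(3, 7), -111), -138), Pow(-62, -1)) = Mul(Add(Mul(21, -111), -138), Rational(-1, 62)) = Mul(Add(-2331, -138), Rational(-1, 62)) = Mul(-2469, Rational(-1, 62)) = Rational(2469, 62)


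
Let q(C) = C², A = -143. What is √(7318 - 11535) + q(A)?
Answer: 20449 + I*√4217 ≈ 20449.0 + 64.938*I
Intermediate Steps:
√(7318 - 11535) + q(A) = √(7318 - 11535) + (-143)² = √(-4217) + 20449 = I*√4217 + 20449 = 20449 + I*√4217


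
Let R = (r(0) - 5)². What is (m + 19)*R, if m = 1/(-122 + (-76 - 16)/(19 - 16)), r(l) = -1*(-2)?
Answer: 78291/458 ≈ 170.94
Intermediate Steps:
r(l) = 2
m = -3/458 (m = 1/(-122 - 92/3) = 1/(-458/3) = -3/458 ≈ -0.0065502)
R = 9 (R = (2 - 5)² = (-3)² = 9)
(m + 19)*R = (-3/458 + 19)*9 = (8699/458)*9 = 78291/458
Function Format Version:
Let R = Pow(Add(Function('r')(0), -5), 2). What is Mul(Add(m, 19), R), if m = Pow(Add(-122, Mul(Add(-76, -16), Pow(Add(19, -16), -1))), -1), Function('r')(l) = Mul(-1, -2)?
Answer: Rational(78291, 458) ≈ 170.94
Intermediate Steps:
Function('r')(l) = 2
m = Rational(-3, 458) (m = Pow(Add(-122, Mul(-92, Pow(3, -1))), -1) = Pow(Add(-122, Mul(-92, Rational(1, 3))), -1) = Pow(Add(-122, Rational(-92, 3)), -1) = Pow(Rational(-458, 3), -1) = Rational(-3, 458) ≈ -0.0065502)
R = 9 (R = Pow(Add(2, -5), 2) = Pow(-3, 2) = 9)
Mul(Add(m, 19), R) = Mul(Add(Rational(-3, 458), 19), 9) = Mul(Rational(8699, 458), 9) = Rational(78291, 458)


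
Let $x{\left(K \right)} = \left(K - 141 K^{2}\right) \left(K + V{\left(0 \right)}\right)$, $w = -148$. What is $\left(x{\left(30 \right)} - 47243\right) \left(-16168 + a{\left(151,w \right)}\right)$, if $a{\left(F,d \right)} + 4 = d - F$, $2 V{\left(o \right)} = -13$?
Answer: $49885520048$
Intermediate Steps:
$V{\left(o \right)} = - \frac{13}{2}$ ($V{\left(o \right)} = \frac{1}{2} \left(-13\right) = - \frac{13}{2}$)
$a{\left(F,d \right)} = -4 + d - F$ ($a{\left(F,d \right)} = -4 - \left(F - d\right) = -4 + d - F$)
$x{\left(K \right)} = \left(- \frac{13}{2} + K\right) \left(K - 141 K^{2}\right)$ ($x{\left(K \right)} = \left(K - 141 K^{2}\right) \left(K - \frac{13}{2}\right) = \left(K - 141 K^{2}\right) \left(- \frac{13}{2} + K\right) = \left(- \frac{13}{2} + K\right) \left(K - 141 K^{2}\right)$)
$\left(x{\left(30 \right)} - 47243\right) \left(-16168 + a{\left(151,w \right)}\right) = \left(\frac{1}{2} \cdot 30 \left(-13 - 282 \cdot 30^{2} + 1835 \cdot 30\right) - 47243\right) \left(-16168 - 303\right) = \left(\frac{1}{2} \cdot 30 \left(-13 - 253800 + 55050\right) - 47243\right) \left(-16168 - 303\right) = \left(\frac{1}{2} \cdot 30 \left(-198763\right) - 47243\right) \left(-16471\right) = \left(-2981445 - 47243\right) \left(-16471\right) = \left(-3028688\right) \left(-16471\right) = 49885520048$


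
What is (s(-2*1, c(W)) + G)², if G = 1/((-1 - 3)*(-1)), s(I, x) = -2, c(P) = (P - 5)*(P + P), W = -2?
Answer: 49/16 ≈ 3.0625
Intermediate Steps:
c(P) = 2*P*(-5 + P) (c(P) = (-5 + P)*(2*P) = 2*P*(-5 + P))
G = ¼ (G = 1/(-4*(-1)) = 1/4 = ¼ ≈ 0.25000)
(s(-2*1, c(W)) + G)² = (-2 + ¼)² = (-7/4)² = 49/16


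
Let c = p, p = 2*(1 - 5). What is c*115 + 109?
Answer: -811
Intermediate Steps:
p = -8 (p = 2*(-4) = -8)
c = -8
c*115 + 109 = -8*115 + 109 = -920 + 109 = -811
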